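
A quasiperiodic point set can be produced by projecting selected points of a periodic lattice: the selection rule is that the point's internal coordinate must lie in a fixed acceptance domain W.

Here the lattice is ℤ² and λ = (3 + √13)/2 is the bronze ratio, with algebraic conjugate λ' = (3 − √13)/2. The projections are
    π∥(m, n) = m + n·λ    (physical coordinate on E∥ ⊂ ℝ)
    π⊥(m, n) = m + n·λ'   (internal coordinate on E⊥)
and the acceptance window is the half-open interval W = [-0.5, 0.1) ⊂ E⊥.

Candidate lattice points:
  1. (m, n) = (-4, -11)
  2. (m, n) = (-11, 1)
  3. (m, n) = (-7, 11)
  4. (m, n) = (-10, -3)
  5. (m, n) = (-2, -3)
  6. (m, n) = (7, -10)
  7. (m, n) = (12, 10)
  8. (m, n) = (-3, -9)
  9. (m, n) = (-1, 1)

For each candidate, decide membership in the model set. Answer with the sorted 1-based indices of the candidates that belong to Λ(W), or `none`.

λ' = (3−√13)/2 ≈ -0.3028.
[1] lift (-4,-11): star map gives -0.6695; window check -0.5 ≤ -0.6695 < 0.1 is false → out
[2] lift (-11,1): star map gives -11.3028; window check -0.5 ≤ -11.3028 < 0.1 is false → out
[3] lift (-7,11): star map gives -10.3305; window check -0.5 ≤ -10.3305 < 0.1 is false → out
[4] lift (-10,-3): star map gives -9.0917; window check -0.5 ≤ -9.0917 < 0.1 is false → out
[5] lift (-2,-3): star map gives -1.0917; window check -0.5 ≤ -1.0917 < 0.1 is false → out
[6] lift (7,-10): star map gives 10.0278; window check -0.5 ≤ 10.0278 < 0.1 is false → out
[7] lift (12,10): star map gives 8.9722; window check -0.5 ≤ 8.9722 < 0.1 is false → out
[8] lift (-3,-9): star map gives -0.2750; window check -0.5 ≤ -0.2750 < 0.1 is true → IN Λ
[9] lift (-1,1): star map gives -1.3028; window check -0.5 ≤ -1.3028 < 0.1 is false → out

8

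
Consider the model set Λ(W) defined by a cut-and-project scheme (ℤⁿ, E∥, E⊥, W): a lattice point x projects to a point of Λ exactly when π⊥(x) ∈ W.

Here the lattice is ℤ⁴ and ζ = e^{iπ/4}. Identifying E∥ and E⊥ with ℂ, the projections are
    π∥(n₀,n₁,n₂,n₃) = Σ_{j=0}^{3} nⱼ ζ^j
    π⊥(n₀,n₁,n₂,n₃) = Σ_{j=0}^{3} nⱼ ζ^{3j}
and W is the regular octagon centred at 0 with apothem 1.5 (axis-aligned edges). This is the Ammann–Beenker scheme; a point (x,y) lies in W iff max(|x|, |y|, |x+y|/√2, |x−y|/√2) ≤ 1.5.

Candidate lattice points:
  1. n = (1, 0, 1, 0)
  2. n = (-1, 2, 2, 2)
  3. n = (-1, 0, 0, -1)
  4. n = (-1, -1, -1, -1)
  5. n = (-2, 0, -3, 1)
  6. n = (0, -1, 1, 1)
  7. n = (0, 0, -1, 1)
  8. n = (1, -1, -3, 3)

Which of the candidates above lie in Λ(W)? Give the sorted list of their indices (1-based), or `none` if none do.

1, 2, 4

π⊥(n) = n₀ + n₁ζ³ + n₂ζ⁶ + n₃ζ⁹ where ζ = e^{iπ/4}.
candidate 1: n = (1, 0, 1, 0) → π⊥ ≈ (+1.000000, -1.000000); max(|x|,|y|,|x±y|/√2) = 1.414214 ≤ 1.5 ⇒ ∈ W
candidate 2: n = (-1, 2, 2, 2) → π⊥ ≈ (-1.000000, +0.828427); max(|x|,|y|,|x±y|/√2) = 1.292893 ≤ 1.5 ⇒ ∈ W
candidate 3: n = (-1, 0, 0, -1) → π⊥ ≈ (-1.707107, -0.707107); max(|x|,|y|,|x±y|/√2) = 1.707107 > 1.5 ⇒ ∉ W
candidate 4: n = (-1, -1, -1, -1) → π⊥ ≈ (-1.000000, -0.414214); max(|x|,|y|,|x±y|/√2) = 1.000000 ≤ 1.5 ⇒ ∈ W
candidate 5: n = (-2, 0, -3, 1) → π⊥ ≈ (-1.292893, +3.707107); max(|x|,|y|,|x±y|/√2) = 3.707107 > 1.5 ⇒ ∉ W
candidate 6: n = (0, -1, 1, 1) → π⊥ ≈ (+1.414214, -1.000000); max(|x|,|y|,|x±y|/√2) = 1.707107 > 1.5 ⇒ ∉ W
candidate 7: n = (0, 0, -1, 1) → π⊥ ≈ (+0.707107, +1.707107); max(|x|,|y|,|x±y|/√2) = 1.707107 > 1.5 ⇒ ∉ W
candidate 8: n = (1, -1, -3, 3) → π⊥ ≈ (+3.828427, +4.414214); max(|x|,|y|,|x±y|/√2) = 5.828427 > 1.5 ⇒ ∉ W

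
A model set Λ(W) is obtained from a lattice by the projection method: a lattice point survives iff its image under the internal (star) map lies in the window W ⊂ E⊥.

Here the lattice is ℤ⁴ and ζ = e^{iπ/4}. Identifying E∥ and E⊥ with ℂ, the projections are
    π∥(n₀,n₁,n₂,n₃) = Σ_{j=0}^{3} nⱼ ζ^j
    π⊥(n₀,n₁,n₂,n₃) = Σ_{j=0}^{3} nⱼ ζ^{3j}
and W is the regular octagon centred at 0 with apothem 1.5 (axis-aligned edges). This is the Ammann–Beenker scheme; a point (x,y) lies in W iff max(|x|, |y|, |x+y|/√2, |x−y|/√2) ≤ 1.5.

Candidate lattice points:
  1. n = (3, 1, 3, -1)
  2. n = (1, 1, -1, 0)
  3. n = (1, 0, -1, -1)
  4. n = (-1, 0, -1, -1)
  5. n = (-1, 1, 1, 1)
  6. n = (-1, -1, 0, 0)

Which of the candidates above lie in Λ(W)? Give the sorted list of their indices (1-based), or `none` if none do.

3, 5, 6

With ζ = e^{iπ/4} the internal vectors are ζ^0,ζ^3,ζ^6,ζ^9.
#1 (3, 1, 3, -1): internal (1.58579, -3.00000); octagon support 3.24264 vs apothem 1.5 → ∉ W
#2 (1, 1, -1, 0): internal (0.29289, 1.70711); octagon support 1.70711 vs apothem 1.5 → ∉ W
#3 (1, 0, -1, -1): internal (0.29289, 0.29289); octagon support 0.41421 vs apothem 1.5 → ∈ W
#4 (-1, 0, -1, -1): internal (-1.70711, 0.29289); octagon support 1.70711 vs apothem 1.5 → ∉ W
#5 (-1, 1, 1, 1): internal (-1.00000, 0.41421); octagon support 1.00000 vs apothem 1.5 → ∈ W
#6 (-1, -1, 0, 0): internal (-0.29289, -0.70711); octagon support 0.70711 vs apothem 1.5 → ∈ W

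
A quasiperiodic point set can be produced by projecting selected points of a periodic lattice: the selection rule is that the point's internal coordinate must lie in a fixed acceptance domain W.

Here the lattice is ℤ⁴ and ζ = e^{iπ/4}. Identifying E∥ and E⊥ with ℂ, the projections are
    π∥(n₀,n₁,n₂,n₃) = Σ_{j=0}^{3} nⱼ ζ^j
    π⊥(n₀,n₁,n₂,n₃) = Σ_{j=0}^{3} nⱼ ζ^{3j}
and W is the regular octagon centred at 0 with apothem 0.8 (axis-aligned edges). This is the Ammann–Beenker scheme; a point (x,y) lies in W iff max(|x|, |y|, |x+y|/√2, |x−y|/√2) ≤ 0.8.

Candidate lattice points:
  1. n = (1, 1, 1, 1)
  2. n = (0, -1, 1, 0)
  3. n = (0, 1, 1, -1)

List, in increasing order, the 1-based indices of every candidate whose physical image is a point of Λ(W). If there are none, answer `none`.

Internal map: ζ^{3j} for j=0..3 gives (1,0), (−√2/2,√2/2), (0,−1), (√2/2,√2/2).
#1 (1, 1, 1, 1): internal (1.0000, 0.4142); octagon support 1.0000 vs apothem 0.8 → ∉ W
#2 (0, -1, 1, 0): internal (0.7071, -1.7071); octagon support 1.7071 vs apothem 0.8 → ∉ W
#3 (0, 1, 1, -1): internal (-1.4142, -1.0000); octagon support 1.7071 vs apothem 0.8 → ∉ W

none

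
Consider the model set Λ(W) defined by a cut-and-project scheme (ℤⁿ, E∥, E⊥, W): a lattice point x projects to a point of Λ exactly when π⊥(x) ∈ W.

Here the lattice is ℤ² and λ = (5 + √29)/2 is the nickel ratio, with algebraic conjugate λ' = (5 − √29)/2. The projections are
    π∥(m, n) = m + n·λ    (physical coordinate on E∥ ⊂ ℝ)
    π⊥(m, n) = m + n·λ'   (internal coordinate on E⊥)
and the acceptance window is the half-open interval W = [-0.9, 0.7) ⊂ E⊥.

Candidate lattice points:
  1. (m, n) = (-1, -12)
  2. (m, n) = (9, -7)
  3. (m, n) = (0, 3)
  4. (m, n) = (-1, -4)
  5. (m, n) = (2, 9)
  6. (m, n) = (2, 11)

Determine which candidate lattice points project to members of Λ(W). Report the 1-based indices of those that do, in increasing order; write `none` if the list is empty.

3, 4, 5, 6

λ' = (5−√29)/2 ≈ -0.1926.
[1] lift (-1,-12): star map gives 1.3110; window check -0.9 ≤ 1.3110 < 0.7 is false → out
[2] lift (9,-7): star map gives 10.3481; window check -0.9 ≤ 10.3481 < 0.7 is false → out
[3] lift (0,3): star map gives -0.5777; window check -0.9 ≤ -0.5777 < 0.7 is true → IN Λ
[4] lift (-1,-4): star map gives -0.2297; window check -0.9 ≤ -0.2297 < 0.7 is true → IN Λ
[5] lift (2,9): star map gives 0.2668; window check -0.9 ≤ 0.2668 < 0.7 is true → IN Λ
[6] lift (2,11): star map gives -0.1184; window check -0.9 ≤ -0.1184 < 0.7 is true → IN Λ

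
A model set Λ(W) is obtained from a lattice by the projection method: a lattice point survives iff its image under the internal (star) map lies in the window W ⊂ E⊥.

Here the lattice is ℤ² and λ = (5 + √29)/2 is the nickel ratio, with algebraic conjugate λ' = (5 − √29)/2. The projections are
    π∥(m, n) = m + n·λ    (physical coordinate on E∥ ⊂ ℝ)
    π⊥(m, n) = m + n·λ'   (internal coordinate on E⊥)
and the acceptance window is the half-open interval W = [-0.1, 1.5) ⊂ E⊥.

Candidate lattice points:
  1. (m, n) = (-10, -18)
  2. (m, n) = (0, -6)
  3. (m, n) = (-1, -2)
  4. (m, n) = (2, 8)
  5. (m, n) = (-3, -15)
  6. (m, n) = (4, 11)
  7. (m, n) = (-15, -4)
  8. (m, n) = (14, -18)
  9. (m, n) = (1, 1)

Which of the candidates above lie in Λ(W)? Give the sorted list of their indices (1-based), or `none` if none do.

2, 4, 9

Numerically λ ≈ 5.19258 and λ' = −1/λ ≈ -0.19258.
candidate 1: (m,n)=(-10,-18) → π∥ = -10-18·λ ≈ -103.46648, π⊥ = -10-18·λ' ≈ -6.53352 ∉ [-0.1, 1.5) ⇒ out
candidate 2: (m,n)=(0,-6) → π∥ = 0-6·λ ≈ -31.15549, π⊥ = 0-6·λ' ≈ 1.15549 ∈ [-0.1, 1.5) ⇒ IN Λ
candidate 3: (m,n)=(-1,-2) → π∥ = -1-2·λ ≈ -11.38516, π⊥ = -1-2·λ' ≈ -0.61484 ∉ [-0.1, 1.5) ⇒ out
candidate 4: (m,n)=(2,8) → π∥ = 2+8·λ ≈ 43.54066, π⊥ = 2+8·λ' ≈ 0.45934 ∈ [-0.1, 1.5) ⇒ IN Λ
candidate 5: (m,n)=(-3,-15) → π∥ = -3-15·λ ≈ -80.88874, π⊥ = -3-15·λ' ≈ -0.11126 ∉ [-0.1, 1.5) ⇒ out
candidate 6: (m,n)=(4,11) → π∥ = 4+11·λ ≈ 61.11841, π⊥ = 4+11·λ' ≈ 1.88159 ∉ [-0.1, 1.5) ⇒ out
candidate 7: (m,n)=(-15,-4) → π∥ = -15-4·λ ≈ -35.77033, π⊥ = -15-4·λ' ≈ -14.22967 ∉ [-0.1, 1.5) ⇒ out
candidate 8: (m,n)=(14,-18) → π∥ = 14-18·λ ≈ -79.46648, π⊥ = 14-18·λ' ≈ 17.46648 ∉ [-0.1, 1.5) ⇒ out
candidate 9: (m,n)=(1,1) → π∥ = 1+1·λ ≈ 6.19258, π⊥ = 1+1·λ' ≈ 0.80742 ∈ [-0.1, 1.5) ⇒ IN Λ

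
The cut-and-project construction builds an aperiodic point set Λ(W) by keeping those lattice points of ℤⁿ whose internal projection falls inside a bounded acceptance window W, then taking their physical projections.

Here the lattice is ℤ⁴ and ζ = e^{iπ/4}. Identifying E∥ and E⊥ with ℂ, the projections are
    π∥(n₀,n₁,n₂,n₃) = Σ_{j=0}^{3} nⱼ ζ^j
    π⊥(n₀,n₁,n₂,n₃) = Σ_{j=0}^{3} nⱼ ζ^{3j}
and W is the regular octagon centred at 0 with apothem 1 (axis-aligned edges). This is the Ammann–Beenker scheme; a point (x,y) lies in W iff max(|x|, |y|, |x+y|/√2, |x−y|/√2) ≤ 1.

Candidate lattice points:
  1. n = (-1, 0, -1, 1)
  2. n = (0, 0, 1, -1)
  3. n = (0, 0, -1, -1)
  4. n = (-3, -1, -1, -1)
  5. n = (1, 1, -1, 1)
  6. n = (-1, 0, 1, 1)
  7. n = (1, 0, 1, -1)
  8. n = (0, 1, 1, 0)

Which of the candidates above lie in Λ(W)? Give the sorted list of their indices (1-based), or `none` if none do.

π⊥(n) = n₀ + n₁ζ³ + n₂ζ⁶ + n₃ζ⁹ where ζ = e^{iπ/4}.
candidate 1: n = (-1, 0, -1, 1) → π⊥ ≈ (-0.292893, +1.707107); max(|x|,|y|,|x±y|/√2) = 1.707107 > 1 ⇒ ∉ W
candidate 2: n = (0, 0, 1, -1) → π⊥ ≈ (-0.707107, -1.707107); max(|x|,|y|,|x±y|/√2) = 1.707107 > 1 ⇒ ∉ W
candidate 3: n = (0, 0, -1, -1) → π⊥ ≈ (-0.707107, +0.292893); max(|x|,|y|,|x±y|/√2) = 0.707107 ≤ 1 ⇒ ∈ W
candidate 4: n = (-3, -1, -1, -1) → π⊥ ≈ (-3.000000, -0.414214); max(|x|,|y|,|x±y|/√2) = 3.000000 > 1 ⇒ ∉ W
candidate 5: n = (1, 1, -1, 1) → π⊥ ≈ (+1.000000, +2.414214); max(|x|,|y|,|x±y|/√2) = 2.414214 > 1 ⇒ ∉ W
candidate 6: n = (-1, 0, 1, 1) → π⊥ ≈ (-0.292893, -0.292893); max(|x|,|y|,|x±y|/√2) = 0.414214 ≤ 1 ⇒ ∈ W
candidate 7: n = (1, 0, 1, -1) → π⊥ ≈ (+0.292893, -1.707107); max(|x|,|y|,|x±y|/√2) = 1.707107 > 1 ⇒ ∉ W
candidate 8: n = (0, 1, 1, 0) → π⊥ ≈ (-0.707107, -0.292893); max(|x|,|y|,|x±y|/√2) = 0.707107 ≤ 1 ⇒ ∈ W

3, 6, 8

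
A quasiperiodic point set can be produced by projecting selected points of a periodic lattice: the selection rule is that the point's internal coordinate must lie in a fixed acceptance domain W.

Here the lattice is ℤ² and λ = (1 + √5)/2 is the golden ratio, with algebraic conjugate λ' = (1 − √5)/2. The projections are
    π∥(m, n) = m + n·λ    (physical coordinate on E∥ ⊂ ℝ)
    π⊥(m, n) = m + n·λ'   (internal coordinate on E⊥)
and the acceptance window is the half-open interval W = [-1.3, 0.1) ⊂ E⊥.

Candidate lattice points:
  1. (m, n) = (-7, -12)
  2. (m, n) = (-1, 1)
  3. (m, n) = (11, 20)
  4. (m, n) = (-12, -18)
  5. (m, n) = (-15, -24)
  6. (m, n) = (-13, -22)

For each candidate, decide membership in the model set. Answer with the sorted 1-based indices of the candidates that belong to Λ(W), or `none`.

4, 5

Compute λ' = (1−√5)/2 = -0.61803, so π⊥(m,n) = m -0.61803·n.
candidate 1: (m,n)=(-7,-12) → π∥ = -7-12·λ ≈ -26.41641, π⊥ = -7-12·λ' ≈ 0.41641 ∉ [-1.3, 0.1) ⇒ out
candidate 2: (m,n)=(-1,1) → π∥ = -1+1·λ ≈ 0.61803, π⊥ = -1+1·λ' ≈ -1.61803 ∉ [-1.3, 0.1) ⇒ out
candidate 3: (m,n)=(11,20) → π∥ = 11+20·λ ≈ 43.36068, π⊥ = 11+20·λ' ≈ -1.36068 ∉ [-1.3, 0.1) ⇒ out
candidate 4: (m,n)=(-12,-18) → π∥ = -12-18·λ ≈ -41.12461, π⊥ = -12-18·λ' ≈ -0.87539 ∈ [-1.3, 0.1) ⇒ IN Λ
candidate 5: (m,n)=(-15,-24) → π∥ = -15-24·λ ≈ -53.83282, π⊥ = -15-24·λ' ≈ -0.16718 ∈ [-1.3, 0.1) ⇒ IN Λ
candidate 6: (m,n)=(-13,-22) → π∥ = -13-22·λ ≈ -48.59675, π⊥ = -13-22·λ' ≈ 0.59675 ∉ [-1.3, 0.1) ⇒ out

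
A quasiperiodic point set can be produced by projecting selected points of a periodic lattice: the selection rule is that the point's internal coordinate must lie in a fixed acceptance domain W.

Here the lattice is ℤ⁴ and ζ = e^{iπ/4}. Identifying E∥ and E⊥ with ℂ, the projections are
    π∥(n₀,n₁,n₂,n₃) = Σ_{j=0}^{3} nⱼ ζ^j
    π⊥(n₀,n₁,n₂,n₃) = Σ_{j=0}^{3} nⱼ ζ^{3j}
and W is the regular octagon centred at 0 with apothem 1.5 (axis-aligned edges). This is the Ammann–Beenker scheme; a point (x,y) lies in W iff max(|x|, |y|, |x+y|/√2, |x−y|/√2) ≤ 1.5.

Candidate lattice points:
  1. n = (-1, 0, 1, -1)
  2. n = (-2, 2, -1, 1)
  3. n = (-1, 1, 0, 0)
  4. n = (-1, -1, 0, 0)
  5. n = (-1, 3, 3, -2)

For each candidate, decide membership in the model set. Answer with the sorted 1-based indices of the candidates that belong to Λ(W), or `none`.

4

With ζ = e^{iπ/4} the internal vectors are ζ^0,ζ^3,ζ^6,ζ^9.
candidate 1: n = (-1, 0, 1, -1) → π⊥ ≈ (-1.707107, -1.707107); max(|x|,|y|,|x±y|/√2) = 2.414214 > 1.5 ⇒ ∉ W
candidate 2: n = (-2, 2, -1, 1) → π⊥ ≈ (-2.707107, +3.121320); max(|x|,|y|,|x±y|/√2) = 4.121320 > 1.5 ⇒ ∉ W
candidate 3: n = (-1, 1, 0, 0) → π⊥ ≈ (-1.707107, +0.707107); max(|x|,|y|,|x±y|/√2) = 1.707107 > 1.5 ⇒ ∉ W
candidate 4: n = (-1, -1, 0, 0) → π⊥ ≈ (-0.292893, -0.707107); max(|x|,|y|,|x±y|/√2) = 0.707107 ≤ 1.5 ⇒ ∈ W
candidate 5: n = (-1, 3, 3, -2) → π⊥ ≈ (-4.535534, -2.292893); max(|x|,|y|,|x±y|/√2) = 4.828427 > 1.5 ⇒ ∉ W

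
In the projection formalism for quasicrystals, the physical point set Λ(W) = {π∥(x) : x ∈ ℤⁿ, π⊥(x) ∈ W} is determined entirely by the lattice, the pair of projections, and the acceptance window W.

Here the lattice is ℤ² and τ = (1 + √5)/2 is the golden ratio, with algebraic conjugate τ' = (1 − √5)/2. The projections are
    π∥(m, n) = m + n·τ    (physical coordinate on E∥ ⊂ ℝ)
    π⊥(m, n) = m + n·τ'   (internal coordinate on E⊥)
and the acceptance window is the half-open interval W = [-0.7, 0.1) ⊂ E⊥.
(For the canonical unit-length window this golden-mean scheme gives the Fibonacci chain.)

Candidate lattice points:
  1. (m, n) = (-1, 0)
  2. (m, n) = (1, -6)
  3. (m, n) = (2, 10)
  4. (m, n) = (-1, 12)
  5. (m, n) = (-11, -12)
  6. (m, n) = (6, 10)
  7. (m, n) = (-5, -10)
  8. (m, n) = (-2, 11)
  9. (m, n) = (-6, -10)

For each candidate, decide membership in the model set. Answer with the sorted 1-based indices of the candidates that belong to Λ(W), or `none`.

Numerically τ ≈ 1.618034 and τ' = −1/τ ≈ -0.618034.
candidate 1: (m,n)=(-1,0) → π∥ = -1+0·τ ≈ -1.000000, π⊥ = -1+0·τ' ≈ -1.000000 ∉ [-0.7, 0.1) ⇒ out
candidate 2: (m,n)=(1,-6) → π∥ = 1-6·τ ≈ -8.708204, π⊥ = 1-6·τ' ≈ 4.708204 ∉ [-0.7, 0.1) ⇒ out
candidate 3: (m,n)=(2,10) → π∥ = 2+10·τ ≈ 18.180340, π⊥ = 2+10·τ' ≈ -4.180340 ∉ [-0.7, 0.1) ⇒ out
candidate 4: (m,n)=(-1,12) → π∥ = -1+12·τ ≈ 18.416408, π⊥ = -1+12·τ' ≈ -8.416408 ∉ [-0.7, 0.1) ⇒ out
candidate 5: (m,n)=(-11,-12) → π∥ = -11-12·τ ≈ -30.416408, π⊥ = -11-12·τ' ≈ -3.583592 ∉ [-0.7, 0.1) ⇒ out
candidate 6: (m,n)=(6,10) → π∥ = 6+10·τ ≈ 22.180340, π⊥ = 6+10·τ' ≈ -0.180340 ∈ [-0.7, 0.1) ⇒ IN Λ
candidate 7: (m,n)=(-5,-10) → π∥ = -5-10·τ ≈ -21.180340, π⊥ = -5-10·τ' ≈ 1.180340 ∉ [-0.7, 0.1) ⇒ out
candidate 8: (m,n)=(-2,11) → π∥ = -2+11·τ ≈ 15.798374, π⊥ = -2+11·τ' ≈ -8.798374 ∉ [-0.7, 0.1) ⇒ out
candidate 9: (m,n)=(-6,-10) → π∥ = -6-10·τ ≈ -22.180340, π⊥ = -6-10·τ' ≈ 0.180340 ∉ [-0.7, 0.1) ⇒ out

6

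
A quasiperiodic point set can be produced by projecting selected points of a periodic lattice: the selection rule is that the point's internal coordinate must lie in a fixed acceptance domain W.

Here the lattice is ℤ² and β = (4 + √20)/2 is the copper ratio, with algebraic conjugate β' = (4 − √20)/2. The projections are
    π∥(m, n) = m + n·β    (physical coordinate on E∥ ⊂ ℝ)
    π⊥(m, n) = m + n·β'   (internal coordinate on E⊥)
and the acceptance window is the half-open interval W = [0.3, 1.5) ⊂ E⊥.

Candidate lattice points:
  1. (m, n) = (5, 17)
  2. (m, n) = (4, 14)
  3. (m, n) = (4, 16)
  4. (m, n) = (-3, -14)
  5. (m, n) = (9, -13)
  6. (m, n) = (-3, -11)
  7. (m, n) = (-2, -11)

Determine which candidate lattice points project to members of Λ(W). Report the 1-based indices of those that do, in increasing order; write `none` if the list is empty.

1, 2, 4, 7

Compute β' = (4−√20)/2 = -0.236068, so π⊥(m,n) = m -0.236068·n.
#1 (5,17): internal coord 5 + (17)·β' = +0.986844; +0.986844 ∈ [0.3, 1.5) → IN Λ
#2 (4,14): internal coord 4 + (14)·β' = +0.695048; +0.695048 ∈ [0.3, 1.5) → IN Λ
#3 (4,16): internal coord 4 + (16)·β' = +0.222912; +0.222912 ∉ [0.3, 1.5) → out
#4 (-3,-14): internal coord -3 + (-14)·β' = +0.304952; +0.304952 ∈ [0.3, 1.5) → IN Λ
#5 (9,-13): internal coord 9 + (-13)·β' = +12.068884; +12.068884 ∉ [0.3, 1.5) → out
#6 (-3,-11): internal coord -3 + (-11)·β' = -0.403252; -0.403252 ∉ [0.3, 1.5) → out
#7 (-2,-11): internal coord -2 + (-11)·β' = +0.596748; +0.596748 ∈ [0.3, 1.5) → IN Λ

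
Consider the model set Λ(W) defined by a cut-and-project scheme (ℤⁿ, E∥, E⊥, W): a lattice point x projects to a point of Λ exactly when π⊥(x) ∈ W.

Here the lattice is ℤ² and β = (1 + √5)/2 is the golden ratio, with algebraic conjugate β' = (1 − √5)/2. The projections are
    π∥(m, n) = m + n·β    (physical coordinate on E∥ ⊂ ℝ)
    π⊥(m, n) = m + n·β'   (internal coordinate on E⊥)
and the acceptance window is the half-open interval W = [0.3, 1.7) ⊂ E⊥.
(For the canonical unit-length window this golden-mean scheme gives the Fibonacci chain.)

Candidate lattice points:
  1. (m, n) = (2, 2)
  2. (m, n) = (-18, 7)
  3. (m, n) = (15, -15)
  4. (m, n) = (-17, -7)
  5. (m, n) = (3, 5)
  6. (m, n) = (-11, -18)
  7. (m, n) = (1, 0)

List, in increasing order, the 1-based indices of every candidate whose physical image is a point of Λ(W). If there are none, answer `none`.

Compute β' = (1−√5)/2 = -0.61803, so π⊥(m,n) = m -0.61803·n.
#1 (2,2): internal coord 2 + (2)·β' = +0.76393; +0.76393 ∈ [0.3, 1.7) → IN Λ
#2 (-18,7): internal coord -18 + (7)·β' = -22.32624; -22.32624 ∉ [0.3, 1.7) → out
#3 (15,-15): internal coord 15 + (-15)·β' = +24.27051; +24.27051 ∉ [0.3, 1.7) → out
#4 (-17,-7): internal coord -17 + (-7)·β' = -12.67376; -12.67376 ∉ [0.3, 1.7) → out
#5 (3,5): internal coord 3 + (5)·β' = -0.09017; -0.09017 ∉ [0.3, 1.7) → out
#6 (-11,-18): internal coord -11 + (-18)·β' = +0.12461; +0.12461 ∉ [0.3, 1.7) → out
#7 (1,0): internal coord 1 + (0)·β' = +1.00000; +1.00000 ∈ [0.3, 1.7) → IN Λ

1, 7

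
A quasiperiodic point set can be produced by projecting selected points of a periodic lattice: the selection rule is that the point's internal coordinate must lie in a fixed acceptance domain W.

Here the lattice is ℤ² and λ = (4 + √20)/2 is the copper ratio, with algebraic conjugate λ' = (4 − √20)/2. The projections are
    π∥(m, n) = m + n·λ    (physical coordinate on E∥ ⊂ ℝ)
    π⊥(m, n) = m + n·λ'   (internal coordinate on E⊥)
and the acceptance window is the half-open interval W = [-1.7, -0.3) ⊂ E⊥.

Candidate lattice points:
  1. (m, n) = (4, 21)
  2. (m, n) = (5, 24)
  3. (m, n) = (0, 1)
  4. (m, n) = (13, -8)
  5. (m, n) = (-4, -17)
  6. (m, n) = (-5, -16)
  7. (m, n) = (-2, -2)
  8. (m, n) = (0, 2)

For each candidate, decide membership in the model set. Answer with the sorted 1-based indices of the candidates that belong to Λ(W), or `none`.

λ' = (4−√20)/2 ≈ -0.2361.
[1] lift (4,21): star map gives -0.9574; window check -1.7 ≤ -0.9574 < -0.3 is true → IN Λ
[2] lift (5,24): star map gives -0.6656; window check -1.7 ≤ -0.6656 < -0.3 is true → IN Λ
[3] lift (0,1): star map gives -0.2361; window check -1.7 ≤ -0.2361 < -0.3 is false → out
[4] lift (13,-8): star map gives 14.8885; window check -1.7 ≤ 14.8885 < -0.3 is false → out
[5] lift (-4,-17): star map gives 0.0132; window check -1.7 ≤ 0.0132 < -0.3 is false → out
[6] lift (-5,-16): star map gives -1.2229; window check -1.7 ≤ -1.2229 < -0.3 is true → IN Λ
[7] lift (-2,-2): star map gives -1.5279; window check -1.7 ≤ -1.5279 < -0.3 is true → IN Λ
[8] lift (0,2): star map gives -0.4721; window check -1.7 ≤ -0.4721 < -0.3 is true → IN Λ

1, 2, 6, 7, 8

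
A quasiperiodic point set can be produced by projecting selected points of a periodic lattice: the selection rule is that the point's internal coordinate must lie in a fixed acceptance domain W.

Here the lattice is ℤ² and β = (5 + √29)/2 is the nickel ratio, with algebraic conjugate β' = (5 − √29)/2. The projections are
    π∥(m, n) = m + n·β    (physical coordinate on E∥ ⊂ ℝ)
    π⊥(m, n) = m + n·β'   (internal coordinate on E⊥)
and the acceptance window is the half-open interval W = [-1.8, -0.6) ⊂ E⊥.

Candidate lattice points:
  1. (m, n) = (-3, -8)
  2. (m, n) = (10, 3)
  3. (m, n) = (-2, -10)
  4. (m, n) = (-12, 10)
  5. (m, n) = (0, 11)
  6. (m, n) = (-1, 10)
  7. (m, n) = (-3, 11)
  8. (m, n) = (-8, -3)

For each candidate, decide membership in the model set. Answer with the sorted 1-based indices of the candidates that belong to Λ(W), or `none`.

β' = (5−√29)/2 ≈ -0.192582.
#1 (-3,-8): internal coord -3 + (-8)·β' = -1.459341; -1.459341 ∈ [-1.8, -0.6) → IN Λ
#2 (10,3): internal coord 10 + (3)·β' = +9.422253; +9.422253 ∉ [-1.8, -0.6) → out
#3 (-2,-10): internal coord -2 + (-10)·β' = -0.074176; -0.074176 ∉ [-1.8, -0.6) → out
#4 (-12,10): internal coord -12 + (10)·β' = -13.925824; -13.925824 ∉ [-1.8, -0.6) → out
#5 (0,11): internal coord 0 + (11)·β' = -2.118406; -2.118406 ∉ [-1.8, -0.6) → out
#6 (-1,10): internal coord -1 + (10)·β' = -2.925824; -2.925824 ∉ [-1.8, -0.6) → out
#7 (-3,11): internal coord -3 + (11)·β' = -5.118406; -5.118406 ∉ [-1.8, -0.6) → out
#8 (-8,-3): internal coord -8 + (-3)·β' = -7.422253; -7.422253 ∉ [-1.8, -0.6) → out

1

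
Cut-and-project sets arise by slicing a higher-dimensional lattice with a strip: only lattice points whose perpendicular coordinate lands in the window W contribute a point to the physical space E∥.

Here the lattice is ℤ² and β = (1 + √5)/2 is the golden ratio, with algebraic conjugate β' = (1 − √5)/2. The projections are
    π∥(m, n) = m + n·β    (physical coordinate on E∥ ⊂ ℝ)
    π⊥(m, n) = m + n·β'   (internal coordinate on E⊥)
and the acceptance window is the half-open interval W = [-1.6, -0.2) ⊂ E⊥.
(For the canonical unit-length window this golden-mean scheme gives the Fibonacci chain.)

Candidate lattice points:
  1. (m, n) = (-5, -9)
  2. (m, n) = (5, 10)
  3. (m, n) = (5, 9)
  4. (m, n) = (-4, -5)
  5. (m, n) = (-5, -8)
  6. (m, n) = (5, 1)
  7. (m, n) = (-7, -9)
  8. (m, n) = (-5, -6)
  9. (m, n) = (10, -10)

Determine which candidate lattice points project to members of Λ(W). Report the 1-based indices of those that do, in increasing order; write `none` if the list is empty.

2, 3, 4, 7, 8

Numerically β ≈ 1.618034 and β' = −1/β ≈ -0.618034.
candidate 1: (m,n)=(-5,-9) → π∥ = -5-9·β ≈ -19.562306, π⊥ = -5-9·β' ≈ 0.562306 ∉ [-1.6, -0.2) ⇒ out
candidate 2: (m,n)=(5,10) → π∥ = 5+10·β ≈ 21.180340, π⊥ = 5+10·β' ≈ -1.180340 ∈ [-1.6, -0.2) ⇒ IN Λ
candidate 3: (m,n)=(5,9) → π∥ = 5+9·β ≈ 19.562306, π⊥ = 5+9·β' ≈ -0.562306 ∈ [-1.6, -0.2) ⇒ IN Λ
candidate 4: (m,n)=(-4,-5) → π∥ = -4-5·β ≈ -12.090170, π⊥ = -4-5·β' ≈ -0.909830 ∈ [-1.6, -0.2) ⇒ IN Λ
candidate 5: (m,n)=(-5,-8) → π∥ = -5-8·β ≈ -17.944272, π⊥ = -5-8·β' ≈ -0.055728 ∉ [-1.6, -0.2) ⇒ out
candidate 6: (m,n)=(5,1) → π∥ = 5+1·β ≈ 6.618034, π⊥ = 5+1·β' ≈ 4.381966 ∉ [-1.6, -0.2) ⇒ out
candidate 7: (m,n)=(-7,-9) → π∥ = -7-9·β ≈ -21.562306, π⊥ = -7-9·β' ≈ -1.437694 ∈ [-1.6, -0.2) ⇒ IN Λ
candidate 8: (m,n)=(-5,-6) → π∥ = -5-6·β ≈ -14.708204, π⊥ = -5-6·β' ≈ -1.291796 ∈ [-1.6, -0.2) ⇒ IN Λ
candidate 9: (m,n)=(10,-10) → π∥ = 10-10·β ≈ -6.180340, π⊥ = 10-10·β' ≈ 16.180340 ∉ [-1.6, -0.2) ⇒ out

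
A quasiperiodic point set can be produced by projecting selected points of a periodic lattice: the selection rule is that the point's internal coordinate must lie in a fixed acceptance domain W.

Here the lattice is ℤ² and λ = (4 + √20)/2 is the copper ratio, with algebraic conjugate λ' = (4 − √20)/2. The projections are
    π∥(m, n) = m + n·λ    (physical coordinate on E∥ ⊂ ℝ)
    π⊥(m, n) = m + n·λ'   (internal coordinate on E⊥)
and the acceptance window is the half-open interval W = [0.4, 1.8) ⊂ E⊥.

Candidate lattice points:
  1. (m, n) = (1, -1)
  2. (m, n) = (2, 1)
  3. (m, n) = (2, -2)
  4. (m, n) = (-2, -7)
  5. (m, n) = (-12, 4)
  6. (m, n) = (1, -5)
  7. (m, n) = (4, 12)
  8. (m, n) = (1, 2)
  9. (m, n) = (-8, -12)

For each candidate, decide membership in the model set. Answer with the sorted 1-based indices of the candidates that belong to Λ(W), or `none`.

Numerically λ ≈ 4.2361 and λ' = −1/λ ≈ -0.2361.
[1] lift (1,-1): star map gives 1.2361; window check 0.4 ≤ 1.2361 < 1.8 is true → IN Λ
[2] lift (2,1): star map gives 1.7639; window check 0.4 ≤ 1.7639 < 1.8 is true → IN Λ
[3] lift (2,-2): star map gives 2.4721; window check 0.4 ≤ 2.4721 < 1.8 is false → out
[4] lift (-2,-7): star map gives -0.3475; window check 0.4 ≤ -0.3475 < 1.8 is false → out
[5] lift (-12,4): star map gives -12.9443; window check 0.4 ≤ -12.9443 < 1.8 is false → out
[6] lift (1,-5): star map gives 2.1803; window check 0.4 ≤ 2.1803 < 1.8 is false → out
[7] lift (4,12): star map gives 1.1672; window check 0.4 ≤ 1.1672 < 1.8 is true → IN Λ
[8] lift (1,2): star map gives 0.5279; window check 0.4 ≤ 0.5279 < 1.8 is true → IN Λ
[9] lift (-8,-12): star map gives -5.1672; window check 0.4 ≤ -5.1672 < 1.8 is false → out

1, 2, 7, 8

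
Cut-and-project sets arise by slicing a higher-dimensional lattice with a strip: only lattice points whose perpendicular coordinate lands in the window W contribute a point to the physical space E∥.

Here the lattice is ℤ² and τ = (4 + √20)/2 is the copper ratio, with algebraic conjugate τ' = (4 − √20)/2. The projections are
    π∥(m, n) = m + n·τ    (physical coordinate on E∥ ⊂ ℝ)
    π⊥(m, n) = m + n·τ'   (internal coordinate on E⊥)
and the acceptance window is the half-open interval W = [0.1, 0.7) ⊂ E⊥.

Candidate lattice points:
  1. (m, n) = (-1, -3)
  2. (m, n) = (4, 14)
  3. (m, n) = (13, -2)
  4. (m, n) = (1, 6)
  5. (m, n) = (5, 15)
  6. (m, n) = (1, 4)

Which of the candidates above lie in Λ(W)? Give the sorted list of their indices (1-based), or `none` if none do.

2

Compute τ' = (4−√20)/2 = -0.23607, so π⊥(m,n) = m -0.23607·n.
#1 (-1,-3): internal coord -1 + (-3)·τ' = -0.29180; -0.29180 ∉ [0.1, 0.7) → out
#2 (4,14): internal coord 4 + (14)·τ' = +0.69505; +0.69505 ∈ [0.1, 0.7) → IN Λ
#3 (13,-2): internal coord 13 + (-2)·τ' = +13.47214; +13.47214 ∉ [0.1, 0.7) → out
#4 (1,6): internal coord 1 + (6)·τ' = -0.41641; -0.41641 ∉ [0.1, 0.7) → out
#5 (5,15): internal coord 5 + (15)·τ' = +1.45898; +1.45898 ∉ [0.1, 0.7) → out
#6 (1,4): internal coord 1 + (4)·τ' = +0.05573; +0.05573 ∉ [0.1, 0.7) → out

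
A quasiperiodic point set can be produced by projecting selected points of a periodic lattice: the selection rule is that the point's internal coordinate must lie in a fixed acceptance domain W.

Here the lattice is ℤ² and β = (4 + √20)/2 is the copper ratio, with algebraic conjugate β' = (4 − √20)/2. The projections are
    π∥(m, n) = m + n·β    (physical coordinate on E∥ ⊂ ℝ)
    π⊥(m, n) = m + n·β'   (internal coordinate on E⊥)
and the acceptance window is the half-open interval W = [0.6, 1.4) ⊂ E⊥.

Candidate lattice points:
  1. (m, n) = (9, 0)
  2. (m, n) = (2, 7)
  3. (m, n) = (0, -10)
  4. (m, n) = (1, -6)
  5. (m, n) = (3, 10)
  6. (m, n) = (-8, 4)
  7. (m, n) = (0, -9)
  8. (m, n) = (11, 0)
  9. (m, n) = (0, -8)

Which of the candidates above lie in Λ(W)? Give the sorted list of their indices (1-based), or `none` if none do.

Numerically β ≈ 4.2361 and β' = −1/β ≈ -0.2361.
[1] lift (9,0): star map gives 9.0000; window check 0.6 ≤ 9.0000 < 1.4 is false → out
[2] lift (2,7): star map gives 0.3475; window check 0.6 ≤ 0.3475 < 1.4 is false → out
[3] lift (0,-10): star map gives 2.3607; window check 0.6 ≤ 2.3607 < 1.4 is false → out
[4] lift (1,-6): star map gives 2.4164; window check 0.6 ≤ 2.4164 < 1.4 is false → out
[5] lift (3,10): star map gives 0.6393; window check 0.6 ≤ 0.6393 < 1.4 is true → IN Λ
[6] lift (-8,4): star map gives -8.9443; window check 0.6 ≤ -8.9443 < 1.4 is false → out
[7] lift (0,-9): star map gives 2.1246; window check 0.6 ≤ 2.1246 < 1.4 is false → out
[8] lift (11,0): star map gives 11.0000; window check 0.6 ≤ 11.0000 < 1.4 is false → out
[9] lift (0,-8): star map gives 1.8885; window check 0.6 ≤ 1.8885 < 1.4 is false → out

5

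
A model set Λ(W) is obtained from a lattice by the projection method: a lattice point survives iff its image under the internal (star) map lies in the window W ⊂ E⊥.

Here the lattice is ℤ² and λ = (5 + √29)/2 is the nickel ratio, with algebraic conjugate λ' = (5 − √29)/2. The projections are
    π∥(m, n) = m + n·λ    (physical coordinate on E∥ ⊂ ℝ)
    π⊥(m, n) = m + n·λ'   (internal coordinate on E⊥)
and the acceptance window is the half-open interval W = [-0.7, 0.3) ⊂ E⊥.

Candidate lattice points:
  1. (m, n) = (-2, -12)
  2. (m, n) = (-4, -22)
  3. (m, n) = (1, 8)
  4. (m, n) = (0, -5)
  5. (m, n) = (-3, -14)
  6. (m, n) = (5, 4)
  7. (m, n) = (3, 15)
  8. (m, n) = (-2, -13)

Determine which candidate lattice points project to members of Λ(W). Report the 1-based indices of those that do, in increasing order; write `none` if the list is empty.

2, 3, 5, 7

λ' = (5−√29)/2 ≈ -0.1926.
candidate 1: (m,n)=(-2,-12) → π∥ = -2-12·λ ≈ -64.3110, π⊥ = -2-12·λ' ≈ 0.3110 ∉ [-0.7, 0.3) ⇒ out
candidate 2: (m,n)=(-4,-22) → π∥ = -4-22·λ ≈ -118.2368, π⊥ = -4-22·λ' ≈ 0.2368 ∈ [-0.7, 0.3) ⇒ IN Λ
candidate 3: (m,n)=(1,8) → π∥ = 1+8·λ ≈ 42.5407, π⊥ = 1+8·λ' ≈ -0.5407 ∈ [-0.7, 0.3) ⇒ IN Λ
candidate 4: (m,n)=(0,-5) → π∥ = 0-5·λ ≈ -25.9629, π⊥ = 0-5·λ' ≈ 0.9629 ∉ [-0.7, 0.3) ⇒ out
candidate 5: (m,n)=(-3,-14) → π∥ = -3-14·λ ≈ -75.6962, π⊥ = -3-14·λ' ≈ -0.3038 ∈ [-0.7, 0.3) ⇒ IN Λ
candidate 6: (m,n)=(5,4) → π∥ = 5+4·λ ≈ 25.7703, π⊥ = 5+4·λ' ≈ 4.2297 ∉ [-0.7, 0.3) ⇒ out
candidate 7: (m,n)=(3,15) → π∥ = 3+15·λ ≈ 80.8887, π⊥ = 3+15·λ' ≈ 0.1113 ∈ [-0.7, 0.3) ⇒ IN Λ
candidate 8: (m,n)=(-2,-13) → π∥ = -2-13·λ ≈ -69.5036, π⊥ = -2-13·λ' ≈ 0.5036 ∉ [-0.7, 0.3) ⇒ out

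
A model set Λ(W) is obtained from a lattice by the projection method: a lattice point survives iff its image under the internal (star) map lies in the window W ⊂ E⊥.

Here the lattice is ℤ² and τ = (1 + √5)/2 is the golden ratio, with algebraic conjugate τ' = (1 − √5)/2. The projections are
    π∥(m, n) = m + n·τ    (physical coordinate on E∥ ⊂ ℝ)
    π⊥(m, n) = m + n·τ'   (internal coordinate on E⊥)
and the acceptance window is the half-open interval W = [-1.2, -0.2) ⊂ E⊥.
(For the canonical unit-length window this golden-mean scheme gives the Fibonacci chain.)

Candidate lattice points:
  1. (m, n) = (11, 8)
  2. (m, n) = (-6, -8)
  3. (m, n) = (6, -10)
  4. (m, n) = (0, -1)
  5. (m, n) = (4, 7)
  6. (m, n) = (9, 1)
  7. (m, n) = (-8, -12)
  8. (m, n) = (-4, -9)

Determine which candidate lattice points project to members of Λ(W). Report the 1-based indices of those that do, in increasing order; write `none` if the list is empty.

2, 5, 7

Numerically τ ≈ 1.618034 and τ' = −1/τ ≈ -0.618034.
candidate 1: (m,n)=(11,8) → π∥ = 11+8·τ ≈ 23.944272, π⊥ = 11+8·τ' ≈ 6.055728 ∉ [-1.2, -0.2) ⇒ out
candidate 2: (m,n)=(-6,-8) → π∥ = -6-8·τ ≈ -18.944272, π⊥ = -6-8·τ' ≈ -1.055728 ∈ [-1.2, -0.2) ⇒ IN Λ
candidate 3: (m,n)=(6,-10) → π∥ = 6-10·τ ≈ -10.180340, π⊥ = 6-10·τ' ≈ 12.180340 ∉ [-1.2, -0.2) ⇒ out
candidate 4: (m,n)=(0,-1) → π∥ = 0-1·τ ≈ -1.618034, π⊥ = 0-1·τ' ≈ 0.618034 ∉ [-1.2, -0.2) ⇒ out
candidate 5: (m,n)=(4,7) → π∥ = 4+7·τ ≈ 15.326238, π⊥ = 4+7·τ' ≈ -0.326238 ∈ [-1.2, -0.2) ⇒ IN Λ
candidate 6: (m,n)=(9,1) → π∥ = 9+1·τ ≈ 10.618034, π⊥ = 9+1·τ' ≈ 8.381966 ∉ [-1.2, -0.2) ⇒ out
candidate 7: (m,n)=(-8,-12) → π∥ = -8-12·τ ≈ -27.416408, π⊥ = -8-12·τ' ≈ -0.583592 ∈ [-1.2, -0.2) ⇒ IN Λ
candidate 8: (m,n)=(-4,-9) → π∥ = -4-9·τ ≈ -18.562306, π⊥ = -4-9·τ' ≈ 1.562306 ∉ [-1.2, -0.2) ⇒ out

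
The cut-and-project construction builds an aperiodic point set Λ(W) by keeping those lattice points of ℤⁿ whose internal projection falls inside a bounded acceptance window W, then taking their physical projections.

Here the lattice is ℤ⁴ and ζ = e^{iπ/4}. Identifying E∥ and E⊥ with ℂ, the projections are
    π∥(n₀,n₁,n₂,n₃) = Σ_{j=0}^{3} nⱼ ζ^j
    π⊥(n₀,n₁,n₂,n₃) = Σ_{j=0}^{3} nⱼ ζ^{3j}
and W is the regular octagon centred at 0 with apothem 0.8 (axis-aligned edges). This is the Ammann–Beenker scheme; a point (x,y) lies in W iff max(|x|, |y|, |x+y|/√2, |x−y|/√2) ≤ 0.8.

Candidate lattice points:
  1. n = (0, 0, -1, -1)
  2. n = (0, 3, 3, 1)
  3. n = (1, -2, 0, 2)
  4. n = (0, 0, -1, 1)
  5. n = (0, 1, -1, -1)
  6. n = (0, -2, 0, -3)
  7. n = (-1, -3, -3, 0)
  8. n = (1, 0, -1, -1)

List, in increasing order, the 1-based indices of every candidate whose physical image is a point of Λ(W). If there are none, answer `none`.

1, 8

Internal map: ζ^{3j} for j=0..3 gives (1,0), (−√2/2,√2/2), (0,−1), (√2/2,√2/2).
#1 (0, 0, -1, -1): internal (-0.707107, 0.292893); octagon support 0.707107 vs apothem 0.8 → ∈ W
#2 (0, 3, 3, 1): internal (-1.414214, -0.171573); octagon support 1.414214 vs apothem 0.8 → ∉ W
#3 (1, -2, 0, 2): internal (3.828427, 0.000000); octagon support 3.828427 vs apothem 0.8 → ∉ W
#4 (0, 0, -1, 1): internal (0.707107, 1.707107); octagon support 1.707107 vs apothem 0.8 → ∉ W
#5 (0, 1, -1, -1): internal (-1.414214, 1.000000); octagon support 1.707107 vs apothem 0.8 → ∉ W
#6 (0, -2, 0, -3): internal (-0.707107, -3.535534); octagon support 3.535534 vs apothem 0.8 → ∉ W
#7 (-1, -3, -3, 0): internal (1.121320, 0.878680); octagon support 1.414214 vs apothem 0.8 → ∉ W
#8 (1, 0, -1, -1): internal (0.292893, 0.292893); octagon support 0.414214 vs apothem 0.8 → ∈ W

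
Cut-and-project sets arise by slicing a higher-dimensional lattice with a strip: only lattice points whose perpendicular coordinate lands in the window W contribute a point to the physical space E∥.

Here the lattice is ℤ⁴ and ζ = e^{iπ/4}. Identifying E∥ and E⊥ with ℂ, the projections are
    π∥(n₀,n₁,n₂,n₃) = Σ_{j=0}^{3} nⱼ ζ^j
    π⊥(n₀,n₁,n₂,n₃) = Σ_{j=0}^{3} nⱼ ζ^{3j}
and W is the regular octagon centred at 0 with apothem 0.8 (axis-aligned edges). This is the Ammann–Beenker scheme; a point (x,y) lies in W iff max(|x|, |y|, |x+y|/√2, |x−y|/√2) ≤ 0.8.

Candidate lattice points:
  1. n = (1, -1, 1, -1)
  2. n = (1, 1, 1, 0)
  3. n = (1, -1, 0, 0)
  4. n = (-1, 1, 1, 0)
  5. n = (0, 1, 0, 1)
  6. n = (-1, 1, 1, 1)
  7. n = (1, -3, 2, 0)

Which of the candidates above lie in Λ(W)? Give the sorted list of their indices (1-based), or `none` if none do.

π⊥(n) = n₀ + n₁ζ³ + n₂ζ⁶ + n₃ζ⁹ where ζ = e^{iπ/4}.
#1 (1, -1, 1, -1): internal (1.000000, -2.414214); octagon support 2.414214 vs apothem 0.8 → ∉ W
#2 (1, 1, 1, 0): internal (0.292893, -0.292893); octagon support 0.414214 vs apothem 0.8 → ∈ W
#3 (1, -1, 0, 0): internal (1.707107, -0.707107); octagon support 1.707107 vs apothem 0.8 → ∉ W
#4 (-1, 1, 1, 0): internal (-1.707107, -0.292893); octagon support 1.707107 vs apothem 0.8 → ∉ W
#5 (0, 1, 0, 1): internal (0.000000, 1.414214); octagon support 1.414214 vs apothem 0.8 → ∉ W
#6 (-1, 1, 1, 1): internal (-1.000000, 0.414214); octagon support 1.000000 vs apothem 0.8 → ∉ W
#7 (1, -3, 2, 0): internal (3.121320, -4.121320); octagon support 5.121320 vs apothem 0.8 → ∉ W

2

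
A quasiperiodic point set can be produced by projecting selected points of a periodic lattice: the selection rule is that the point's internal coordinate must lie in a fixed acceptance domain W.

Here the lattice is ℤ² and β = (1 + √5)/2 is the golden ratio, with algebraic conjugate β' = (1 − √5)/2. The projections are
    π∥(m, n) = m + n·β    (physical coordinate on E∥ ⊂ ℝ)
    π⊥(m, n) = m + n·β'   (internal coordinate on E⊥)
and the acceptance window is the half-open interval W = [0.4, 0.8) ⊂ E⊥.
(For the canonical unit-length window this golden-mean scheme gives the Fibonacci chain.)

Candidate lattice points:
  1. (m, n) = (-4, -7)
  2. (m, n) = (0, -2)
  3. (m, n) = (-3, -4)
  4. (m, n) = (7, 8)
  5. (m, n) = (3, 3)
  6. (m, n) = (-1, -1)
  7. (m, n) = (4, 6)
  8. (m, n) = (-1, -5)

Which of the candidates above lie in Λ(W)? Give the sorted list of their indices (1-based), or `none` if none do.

β' = (1−√5)/2 ≈ -0.6180.
[1] lift (-4,-7): star map gives 0.3262; window check 0.4 ≤ 0.3262 < 0.8 is false → out
[2] lift (0,-2): star map gives 1.2361; window check 0.4 ≤ 1.2361 < 0.8 is false → out
[3] lift (-3,-4): star map gives -0.5279; window check 0.4 ≤ -0.5279 < 0.8 is false → out
[4] lift (7,8): star map gives 2.0557; window check 0.4 ≤ 2.0557 < 0.8 is false → out
[5] lift (3,3): star map gives 1.1459; window check 0.4 ≤ 1.1459 < 0.8 is false → out
[6] lift (-1,-1): star map gives -0.3820; window check 0.4 ≤ -0.3820 < 0.8 is false → out
[7] lift (4,6): star map gives 0.2918; window check 0.4 ≤ 0.2918 < 0.8 is false → out
[8] lift (-1,-5): star map gives 2.0902; window check 0.4 ≤ 2.0902 < 0.8 is false → out

none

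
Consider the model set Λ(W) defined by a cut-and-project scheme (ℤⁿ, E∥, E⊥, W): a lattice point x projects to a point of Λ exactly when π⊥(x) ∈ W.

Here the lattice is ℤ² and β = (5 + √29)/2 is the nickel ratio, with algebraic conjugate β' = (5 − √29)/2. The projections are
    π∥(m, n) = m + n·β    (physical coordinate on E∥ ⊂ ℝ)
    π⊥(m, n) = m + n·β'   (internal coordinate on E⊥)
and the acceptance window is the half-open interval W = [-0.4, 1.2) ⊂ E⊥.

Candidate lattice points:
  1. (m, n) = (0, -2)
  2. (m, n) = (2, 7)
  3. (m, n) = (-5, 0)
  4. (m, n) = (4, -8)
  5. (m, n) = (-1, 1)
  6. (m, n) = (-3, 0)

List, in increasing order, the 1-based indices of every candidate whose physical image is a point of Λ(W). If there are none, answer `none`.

1, 2

β' = (5−√29)/2 ≈ -0.192582.
[1] lift (0,-2): star map gives 0.385165; window check -0.4 ≤ 0.385165 < 1.2 is true → IN Λ
[2] lift (2,7): star map gives 0.651923; window check -0.4 ≤ 0.651923 < 1.2 is true → IN Λ
[3] lift (-5,0): star map gives -5.000000; window check -0.4 ≤ -5.000000 < 1.2 is false → out
[4] lift (4,-8): star map gives 5.540659; window check -0.4 ≤ 5.540659 < 1.2 is false → out
[5] lift (-1,1): star map gives -1.192582; window check -0.4 ≤ -1.192582 < 1.2 is false → out
[6] lift (-3,0): star map gives -3.000000; window check -0.4 ≤ -3.000000 < 1.2 is false → out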